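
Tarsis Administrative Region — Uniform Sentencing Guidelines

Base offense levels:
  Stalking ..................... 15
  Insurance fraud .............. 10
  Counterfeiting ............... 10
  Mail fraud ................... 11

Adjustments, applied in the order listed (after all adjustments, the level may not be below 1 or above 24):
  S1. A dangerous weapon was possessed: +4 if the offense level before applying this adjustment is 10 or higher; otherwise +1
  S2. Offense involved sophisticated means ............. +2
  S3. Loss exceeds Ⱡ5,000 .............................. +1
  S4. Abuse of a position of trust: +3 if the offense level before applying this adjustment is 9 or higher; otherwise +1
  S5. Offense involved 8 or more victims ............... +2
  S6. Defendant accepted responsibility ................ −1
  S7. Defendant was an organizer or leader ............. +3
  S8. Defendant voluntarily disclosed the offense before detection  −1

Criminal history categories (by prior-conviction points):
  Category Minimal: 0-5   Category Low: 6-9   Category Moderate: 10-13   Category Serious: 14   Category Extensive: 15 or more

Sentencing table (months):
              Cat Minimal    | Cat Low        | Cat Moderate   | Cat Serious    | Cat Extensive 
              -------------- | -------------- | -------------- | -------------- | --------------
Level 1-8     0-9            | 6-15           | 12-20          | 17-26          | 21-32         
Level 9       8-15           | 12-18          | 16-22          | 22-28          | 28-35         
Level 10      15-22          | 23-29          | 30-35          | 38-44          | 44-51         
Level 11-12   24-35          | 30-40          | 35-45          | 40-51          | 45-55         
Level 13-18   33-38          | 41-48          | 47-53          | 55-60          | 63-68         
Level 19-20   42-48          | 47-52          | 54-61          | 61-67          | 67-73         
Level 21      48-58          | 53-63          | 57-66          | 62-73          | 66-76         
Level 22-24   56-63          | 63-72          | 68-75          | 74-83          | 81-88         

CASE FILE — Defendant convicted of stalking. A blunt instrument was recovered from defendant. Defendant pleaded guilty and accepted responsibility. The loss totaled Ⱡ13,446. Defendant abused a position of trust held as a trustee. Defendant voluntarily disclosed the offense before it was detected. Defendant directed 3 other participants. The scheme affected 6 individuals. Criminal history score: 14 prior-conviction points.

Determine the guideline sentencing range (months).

Base offense level for stalking: 15.
S1 applies (level before this adjustment is 15 ≥ 10, so +4): 15 + 4 = 19.
S2 does not apply.
S3 applies: 19 + 1 = 20.
S4 applies (level before this adjustment is 20 ≥ 9, so +3): 20 + 3 = 23.
S5 does not apply.
S6 applies: 23 − 1 = 22.
S7 applies: 22 + 3 = 25.
S8 applies: 25 − 1 = 24.
Final offense level: 24.
Criminal history: 14 prior points → Category Serious (14).
Level 24 falls in the 22-24 band.
Grid: Level 22-24 × Category Serious = 74-83 months.

74-83 months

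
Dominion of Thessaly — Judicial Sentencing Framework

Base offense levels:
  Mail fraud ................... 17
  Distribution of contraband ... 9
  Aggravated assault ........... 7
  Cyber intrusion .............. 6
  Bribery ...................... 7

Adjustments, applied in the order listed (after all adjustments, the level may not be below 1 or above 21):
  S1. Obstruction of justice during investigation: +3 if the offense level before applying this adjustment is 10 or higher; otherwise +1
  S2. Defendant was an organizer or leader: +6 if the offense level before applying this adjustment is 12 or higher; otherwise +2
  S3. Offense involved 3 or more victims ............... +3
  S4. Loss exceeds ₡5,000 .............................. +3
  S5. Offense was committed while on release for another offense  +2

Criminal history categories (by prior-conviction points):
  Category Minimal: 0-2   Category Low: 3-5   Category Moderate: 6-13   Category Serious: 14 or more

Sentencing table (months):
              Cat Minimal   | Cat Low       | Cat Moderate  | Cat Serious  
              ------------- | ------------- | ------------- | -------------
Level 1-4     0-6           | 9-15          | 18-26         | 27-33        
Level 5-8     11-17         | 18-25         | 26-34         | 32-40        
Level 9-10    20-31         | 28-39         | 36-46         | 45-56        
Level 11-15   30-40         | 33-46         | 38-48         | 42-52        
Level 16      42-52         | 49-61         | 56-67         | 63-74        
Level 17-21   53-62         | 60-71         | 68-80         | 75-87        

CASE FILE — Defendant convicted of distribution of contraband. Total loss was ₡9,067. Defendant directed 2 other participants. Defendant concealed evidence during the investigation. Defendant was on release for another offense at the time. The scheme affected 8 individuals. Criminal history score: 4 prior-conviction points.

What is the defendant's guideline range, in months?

60-71 months

Base offense level for distribution of contraband: 9.
S1 applies (level before this adjustment is 9 < 10, so +1): 9 + 1 = 10.
S2 applies (level before this adjustment is 10 < 12, so +2): 10 + 2 = 12.
S3 applies: 12 + 3 = 15.
S4 applies: 15 + 3 = 18.
S5 applies: 18 + 2 = 20.
Final offense level: 20.
Criminal history: 4 prior points → Category Low (3-5).
Level 20 falls in the 17-21 band.
Grid: Level 17-21 × Category Low = 60-71 months.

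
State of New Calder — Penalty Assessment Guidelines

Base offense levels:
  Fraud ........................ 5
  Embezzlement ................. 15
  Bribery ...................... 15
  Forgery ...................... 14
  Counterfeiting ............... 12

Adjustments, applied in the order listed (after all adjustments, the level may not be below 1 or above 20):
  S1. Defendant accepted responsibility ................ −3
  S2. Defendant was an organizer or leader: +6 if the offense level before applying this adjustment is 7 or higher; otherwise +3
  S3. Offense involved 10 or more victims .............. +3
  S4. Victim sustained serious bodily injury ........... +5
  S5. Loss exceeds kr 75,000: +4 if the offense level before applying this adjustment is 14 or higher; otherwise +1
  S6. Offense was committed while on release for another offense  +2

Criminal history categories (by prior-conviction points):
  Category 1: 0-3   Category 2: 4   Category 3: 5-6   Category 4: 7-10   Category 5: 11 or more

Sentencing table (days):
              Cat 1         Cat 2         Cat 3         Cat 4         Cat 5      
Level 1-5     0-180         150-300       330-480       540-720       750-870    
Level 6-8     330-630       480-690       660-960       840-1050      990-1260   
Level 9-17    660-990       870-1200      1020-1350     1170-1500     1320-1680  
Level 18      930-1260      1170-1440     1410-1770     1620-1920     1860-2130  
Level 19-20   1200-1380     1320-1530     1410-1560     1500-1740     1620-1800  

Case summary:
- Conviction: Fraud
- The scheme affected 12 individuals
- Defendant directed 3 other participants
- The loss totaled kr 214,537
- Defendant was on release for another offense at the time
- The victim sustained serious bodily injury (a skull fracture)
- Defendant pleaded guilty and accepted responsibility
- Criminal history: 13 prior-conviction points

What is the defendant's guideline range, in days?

Base offense level for fraud: 5.
S1 applies: 5 − 3 = 2.
S2 applies (level before this adjustment is 2 < 7, so +3): 2 + 3 = 5.
S3 applies: 5 + 3 = 8.
S4 applies: 8 + 5 = 13.
S5 applies (level before this adjustment is 13 < 14, so +1): 13 + 1 = 14.
S6 applies: 14 + 2 = 16.
Final offense level: 16.
Criminal history: 13 prior points → Category 5 (11+).
Level 16 falls in the 9-17 band.
Grid: Level 9-17 × Category 5 = 1320-1680 days.

1320-1680 days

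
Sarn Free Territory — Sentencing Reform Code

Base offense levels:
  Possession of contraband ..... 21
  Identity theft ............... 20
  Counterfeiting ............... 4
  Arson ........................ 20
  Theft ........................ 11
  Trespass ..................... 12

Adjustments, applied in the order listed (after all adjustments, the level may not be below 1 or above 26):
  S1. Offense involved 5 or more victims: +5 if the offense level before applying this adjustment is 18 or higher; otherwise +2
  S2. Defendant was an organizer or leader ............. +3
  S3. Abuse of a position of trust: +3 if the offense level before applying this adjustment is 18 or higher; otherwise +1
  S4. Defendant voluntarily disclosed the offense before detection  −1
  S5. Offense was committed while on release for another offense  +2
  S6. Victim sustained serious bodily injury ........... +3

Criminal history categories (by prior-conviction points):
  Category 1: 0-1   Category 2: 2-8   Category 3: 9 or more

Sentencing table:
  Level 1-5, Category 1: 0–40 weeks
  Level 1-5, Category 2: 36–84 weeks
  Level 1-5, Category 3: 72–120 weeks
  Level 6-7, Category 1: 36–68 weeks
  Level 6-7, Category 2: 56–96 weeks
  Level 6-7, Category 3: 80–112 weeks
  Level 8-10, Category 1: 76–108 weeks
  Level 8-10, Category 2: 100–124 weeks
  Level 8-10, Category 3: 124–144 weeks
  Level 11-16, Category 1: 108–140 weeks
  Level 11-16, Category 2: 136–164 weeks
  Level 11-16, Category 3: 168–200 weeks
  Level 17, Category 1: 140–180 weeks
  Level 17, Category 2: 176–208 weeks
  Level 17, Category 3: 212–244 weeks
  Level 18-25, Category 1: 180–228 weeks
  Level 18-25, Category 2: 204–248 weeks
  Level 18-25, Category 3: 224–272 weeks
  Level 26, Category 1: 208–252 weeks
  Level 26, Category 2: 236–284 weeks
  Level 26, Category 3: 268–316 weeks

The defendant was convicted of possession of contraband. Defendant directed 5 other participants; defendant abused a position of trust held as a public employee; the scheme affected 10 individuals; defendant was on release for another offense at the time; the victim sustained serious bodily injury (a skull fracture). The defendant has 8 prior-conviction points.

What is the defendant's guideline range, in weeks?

Base offense level for possession of contraband: 21.
S1 applies (level before this adjustment is 21 ≥ 18, so +5): 21 + 5 = 26.
S2 applies: 26 + 3 = 29.
S3 applies (level before this adjustment is 29 ≥ 18, so +3): 29 + 3 = 32.
S4 does not apply.
S5 applies: 32 + 2 = 34.
S6 applies: 34 + 3 = 37.
Level 37 exceeds the maximum of 26; capped at 26.
Final offense level: 26.
Criminal history: 8 prior points → Category 2 (2-8).
Level 26 falls in the 26 band.
Grid: Level 26 × Category 2 = 236-284 weeks.

236-284 weeks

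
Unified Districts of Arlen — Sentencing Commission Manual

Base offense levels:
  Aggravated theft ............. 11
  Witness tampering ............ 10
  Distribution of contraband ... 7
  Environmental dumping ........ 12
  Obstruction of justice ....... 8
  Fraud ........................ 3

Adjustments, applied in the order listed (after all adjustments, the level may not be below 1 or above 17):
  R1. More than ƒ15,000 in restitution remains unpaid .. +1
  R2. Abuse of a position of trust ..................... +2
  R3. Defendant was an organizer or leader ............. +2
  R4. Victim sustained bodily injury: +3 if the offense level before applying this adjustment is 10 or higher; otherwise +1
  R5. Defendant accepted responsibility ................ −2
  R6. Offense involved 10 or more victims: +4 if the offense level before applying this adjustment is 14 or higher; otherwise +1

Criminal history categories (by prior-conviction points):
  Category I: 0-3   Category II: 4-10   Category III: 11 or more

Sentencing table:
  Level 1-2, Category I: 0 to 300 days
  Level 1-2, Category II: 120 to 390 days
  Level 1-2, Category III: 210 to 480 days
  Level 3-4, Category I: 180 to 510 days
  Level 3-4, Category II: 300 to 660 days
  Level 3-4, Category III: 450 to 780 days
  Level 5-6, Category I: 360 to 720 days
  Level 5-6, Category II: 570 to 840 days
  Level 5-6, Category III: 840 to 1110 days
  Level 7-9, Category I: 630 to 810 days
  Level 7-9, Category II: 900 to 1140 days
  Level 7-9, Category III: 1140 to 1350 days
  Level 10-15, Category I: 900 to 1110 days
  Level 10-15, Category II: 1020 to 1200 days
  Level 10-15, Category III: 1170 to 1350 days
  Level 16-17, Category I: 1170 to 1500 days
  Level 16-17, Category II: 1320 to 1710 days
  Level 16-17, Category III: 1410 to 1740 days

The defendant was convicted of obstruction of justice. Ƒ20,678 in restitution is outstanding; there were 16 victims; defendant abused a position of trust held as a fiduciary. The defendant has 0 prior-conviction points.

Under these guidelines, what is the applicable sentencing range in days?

900-1110 days

Base offense level for obstruction of justice: 8.
R1 applies: 8 + 1 = 9.
R2 applies: 9 + 2 = 11.
R6 applies (level before this adjustment is 11 < 14, so +1): 11 + 1 = 12.
Final offense level: 12.
Criminal history: 0 prior points → Category I (0-3).
Level 12 falls in the 10-15 band.
Grid: Level 10-15 × Category I = 900-1110 days.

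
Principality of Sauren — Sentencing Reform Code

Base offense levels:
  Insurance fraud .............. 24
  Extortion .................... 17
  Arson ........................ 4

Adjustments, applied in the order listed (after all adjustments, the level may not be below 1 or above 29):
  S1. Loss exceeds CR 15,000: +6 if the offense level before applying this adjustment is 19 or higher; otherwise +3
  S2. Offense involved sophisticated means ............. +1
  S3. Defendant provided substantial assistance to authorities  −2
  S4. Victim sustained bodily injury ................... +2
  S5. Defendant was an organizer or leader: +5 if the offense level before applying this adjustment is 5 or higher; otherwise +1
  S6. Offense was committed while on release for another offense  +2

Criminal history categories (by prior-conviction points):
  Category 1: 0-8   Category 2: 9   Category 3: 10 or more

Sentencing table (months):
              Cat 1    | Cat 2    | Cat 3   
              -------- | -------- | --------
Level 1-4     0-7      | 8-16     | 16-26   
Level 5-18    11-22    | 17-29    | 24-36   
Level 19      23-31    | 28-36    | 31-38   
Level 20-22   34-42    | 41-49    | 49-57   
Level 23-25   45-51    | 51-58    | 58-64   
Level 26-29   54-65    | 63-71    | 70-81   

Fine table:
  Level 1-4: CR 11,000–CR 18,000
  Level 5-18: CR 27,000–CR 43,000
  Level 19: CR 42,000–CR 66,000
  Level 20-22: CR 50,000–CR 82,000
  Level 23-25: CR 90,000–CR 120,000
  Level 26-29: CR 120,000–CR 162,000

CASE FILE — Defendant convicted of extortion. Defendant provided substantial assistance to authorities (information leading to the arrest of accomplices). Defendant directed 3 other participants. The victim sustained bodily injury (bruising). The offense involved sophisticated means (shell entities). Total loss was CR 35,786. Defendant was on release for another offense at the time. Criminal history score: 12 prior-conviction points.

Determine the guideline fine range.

CR 120,000–CR 162,000

Base offense level for extortion: 17.
S1 applies (level before this adjustment is 17 < 19, so +3): 17 + 3 = 20.
S2 applies: 20 + 1 = 21.
S3 applies: 21 − 2 = 19.
S4 applies: 19 + 2 = 21.
S5 applies (level before this adjustment is 21 ≥ 5, so +5): 21 + 5 = 26.
S6 applies: 26 + 2 = 28.
Final offense level: 28.
Level 28 falls in the 26-29 band.
Fine table: Level 26-29 → CR 120,000–CR 162,000.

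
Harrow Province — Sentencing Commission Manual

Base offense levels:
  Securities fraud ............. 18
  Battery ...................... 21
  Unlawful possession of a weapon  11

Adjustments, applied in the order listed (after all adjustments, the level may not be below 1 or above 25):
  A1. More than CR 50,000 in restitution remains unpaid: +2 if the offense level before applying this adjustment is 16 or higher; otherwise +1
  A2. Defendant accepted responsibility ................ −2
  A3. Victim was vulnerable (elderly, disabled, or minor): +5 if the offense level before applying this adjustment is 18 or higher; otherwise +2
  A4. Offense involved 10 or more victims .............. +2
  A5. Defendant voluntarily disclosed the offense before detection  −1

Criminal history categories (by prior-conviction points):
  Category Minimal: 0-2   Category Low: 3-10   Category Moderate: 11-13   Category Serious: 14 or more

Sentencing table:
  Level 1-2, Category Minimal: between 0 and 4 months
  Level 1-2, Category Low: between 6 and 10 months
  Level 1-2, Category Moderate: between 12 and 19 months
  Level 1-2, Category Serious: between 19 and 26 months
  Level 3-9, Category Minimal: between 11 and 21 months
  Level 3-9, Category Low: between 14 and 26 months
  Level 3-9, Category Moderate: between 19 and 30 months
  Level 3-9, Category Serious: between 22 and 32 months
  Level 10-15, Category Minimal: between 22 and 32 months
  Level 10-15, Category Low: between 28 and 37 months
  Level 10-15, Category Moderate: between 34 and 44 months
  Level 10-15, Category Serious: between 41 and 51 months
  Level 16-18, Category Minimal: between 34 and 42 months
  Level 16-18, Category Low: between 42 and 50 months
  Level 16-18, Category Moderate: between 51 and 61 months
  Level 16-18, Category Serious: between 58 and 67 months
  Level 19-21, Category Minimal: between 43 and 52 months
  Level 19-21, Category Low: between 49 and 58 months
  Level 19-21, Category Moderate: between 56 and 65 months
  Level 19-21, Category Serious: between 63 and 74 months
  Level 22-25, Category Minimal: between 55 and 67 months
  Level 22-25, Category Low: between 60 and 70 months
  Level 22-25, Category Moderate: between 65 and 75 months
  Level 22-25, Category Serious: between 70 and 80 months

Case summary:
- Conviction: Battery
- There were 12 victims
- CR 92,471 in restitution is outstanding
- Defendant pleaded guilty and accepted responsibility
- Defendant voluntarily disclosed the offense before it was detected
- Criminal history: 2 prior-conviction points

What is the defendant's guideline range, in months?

55-67 months

Base offense level for battery: 21.
A1 applies (level before this adjustment is 21 ≥ 16, so +2): 21 + 2 = 23.
A2 applies: 23 − 2 = 21.
A3 does not apply.
A4 applies: 21 + 2 = 23.
A5 applies: 23 − 1 = 22.
Final offense level: 22.
Criminal history: 2 prior points → Category Minimal (0-2).
Level 22 falls in the 22-25 band.
Grid: Level 22-25 × Category Minimal = 55-67 months.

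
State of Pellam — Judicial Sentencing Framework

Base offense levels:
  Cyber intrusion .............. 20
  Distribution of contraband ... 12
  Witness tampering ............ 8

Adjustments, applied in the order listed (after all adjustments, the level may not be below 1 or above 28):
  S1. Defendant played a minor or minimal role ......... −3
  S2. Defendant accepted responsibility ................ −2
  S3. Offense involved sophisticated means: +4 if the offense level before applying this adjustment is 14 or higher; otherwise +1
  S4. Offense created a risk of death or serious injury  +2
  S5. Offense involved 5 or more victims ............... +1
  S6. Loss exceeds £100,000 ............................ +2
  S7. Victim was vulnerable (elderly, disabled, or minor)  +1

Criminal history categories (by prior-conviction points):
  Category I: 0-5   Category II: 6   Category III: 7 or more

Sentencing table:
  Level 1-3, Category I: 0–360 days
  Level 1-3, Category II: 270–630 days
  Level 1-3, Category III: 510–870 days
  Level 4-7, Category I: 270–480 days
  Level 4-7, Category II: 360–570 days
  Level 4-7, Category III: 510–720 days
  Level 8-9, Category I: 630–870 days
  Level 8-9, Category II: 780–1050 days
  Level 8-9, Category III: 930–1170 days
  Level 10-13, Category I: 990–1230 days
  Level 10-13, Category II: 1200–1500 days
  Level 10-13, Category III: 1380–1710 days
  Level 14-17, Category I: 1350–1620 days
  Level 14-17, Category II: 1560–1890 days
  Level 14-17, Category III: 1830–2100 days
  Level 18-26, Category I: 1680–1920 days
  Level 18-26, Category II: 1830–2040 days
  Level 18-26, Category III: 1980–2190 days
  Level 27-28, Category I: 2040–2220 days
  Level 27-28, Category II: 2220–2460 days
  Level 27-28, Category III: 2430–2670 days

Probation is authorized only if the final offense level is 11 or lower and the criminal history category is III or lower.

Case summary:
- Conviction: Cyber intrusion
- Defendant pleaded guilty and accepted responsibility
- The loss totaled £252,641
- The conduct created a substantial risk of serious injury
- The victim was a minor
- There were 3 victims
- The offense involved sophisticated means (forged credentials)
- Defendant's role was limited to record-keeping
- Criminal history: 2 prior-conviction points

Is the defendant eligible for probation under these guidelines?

Base offense level for cyber intrusion: 20.
S1 applies: 20 − 3 = 17.
S2 applies: 17 − 2 = 15.
S3 applies (level before this adjustment is 15 ≥ 14, so +4): 15 + 4 = 19.
S4 applies: 19 + 2 = 21.
S6 applies: 21 + 2 = 23.
S7 applies: 23 + 1 = 24.
Final offense level: 24.
Criminal history: 2 prior points → Category I (0-5).
Level 24 falls in the 18-26 band.
Grid: Level 18-26 × Category I = 1680-1920 days.
Probation check: level 24 > 11 and category I ≤ III → not eligible.

No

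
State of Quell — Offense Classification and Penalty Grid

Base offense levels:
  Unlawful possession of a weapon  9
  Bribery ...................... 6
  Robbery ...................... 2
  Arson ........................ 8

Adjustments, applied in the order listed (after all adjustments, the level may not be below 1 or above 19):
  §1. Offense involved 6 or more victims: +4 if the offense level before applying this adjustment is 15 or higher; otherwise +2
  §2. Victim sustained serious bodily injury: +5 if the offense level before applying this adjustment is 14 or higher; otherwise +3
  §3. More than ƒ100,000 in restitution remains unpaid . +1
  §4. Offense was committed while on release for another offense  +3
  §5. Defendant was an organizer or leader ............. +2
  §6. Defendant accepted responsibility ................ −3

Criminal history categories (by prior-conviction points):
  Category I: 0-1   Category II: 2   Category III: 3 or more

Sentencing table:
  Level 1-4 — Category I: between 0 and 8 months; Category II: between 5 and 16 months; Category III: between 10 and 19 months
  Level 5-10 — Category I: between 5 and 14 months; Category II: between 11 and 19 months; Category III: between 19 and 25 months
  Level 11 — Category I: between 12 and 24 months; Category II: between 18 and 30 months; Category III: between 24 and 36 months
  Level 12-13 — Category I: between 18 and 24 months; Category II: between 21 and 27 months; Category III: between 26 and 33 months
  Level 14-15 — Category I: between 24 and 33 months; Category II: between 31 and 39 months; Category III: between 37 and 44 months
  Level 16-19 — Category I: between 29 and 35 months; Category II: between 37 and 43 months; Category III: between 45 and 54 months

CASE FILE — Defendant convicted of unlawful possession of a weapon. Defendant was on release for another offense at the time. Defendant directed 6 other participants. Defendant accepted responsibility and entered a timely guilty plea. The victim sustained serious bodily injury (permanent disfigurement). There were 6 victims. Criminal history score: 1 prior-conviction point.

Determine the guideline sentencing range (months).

29-35 months

Base offense level for unlawful possession of a weapon: 9.
§1 applies (level before this adjustment is 9 < 15, so +2): 9 + 2 = 11.
§2 applies (level before this adjustment is 11 < 14, so +3): 11 + 3 = 14.
§4 applies: 14 + 3 = 17.
§5 applies: 17 + 2 = 19.
§6 applies: 19 − 3 = 16.
Final offense level: 16.
Criminal history: 1 prior point → Category I (0-1).
Level 16 falls in the 16-19 band.
Grid: Level 16-19 × Category I = 29-35 months.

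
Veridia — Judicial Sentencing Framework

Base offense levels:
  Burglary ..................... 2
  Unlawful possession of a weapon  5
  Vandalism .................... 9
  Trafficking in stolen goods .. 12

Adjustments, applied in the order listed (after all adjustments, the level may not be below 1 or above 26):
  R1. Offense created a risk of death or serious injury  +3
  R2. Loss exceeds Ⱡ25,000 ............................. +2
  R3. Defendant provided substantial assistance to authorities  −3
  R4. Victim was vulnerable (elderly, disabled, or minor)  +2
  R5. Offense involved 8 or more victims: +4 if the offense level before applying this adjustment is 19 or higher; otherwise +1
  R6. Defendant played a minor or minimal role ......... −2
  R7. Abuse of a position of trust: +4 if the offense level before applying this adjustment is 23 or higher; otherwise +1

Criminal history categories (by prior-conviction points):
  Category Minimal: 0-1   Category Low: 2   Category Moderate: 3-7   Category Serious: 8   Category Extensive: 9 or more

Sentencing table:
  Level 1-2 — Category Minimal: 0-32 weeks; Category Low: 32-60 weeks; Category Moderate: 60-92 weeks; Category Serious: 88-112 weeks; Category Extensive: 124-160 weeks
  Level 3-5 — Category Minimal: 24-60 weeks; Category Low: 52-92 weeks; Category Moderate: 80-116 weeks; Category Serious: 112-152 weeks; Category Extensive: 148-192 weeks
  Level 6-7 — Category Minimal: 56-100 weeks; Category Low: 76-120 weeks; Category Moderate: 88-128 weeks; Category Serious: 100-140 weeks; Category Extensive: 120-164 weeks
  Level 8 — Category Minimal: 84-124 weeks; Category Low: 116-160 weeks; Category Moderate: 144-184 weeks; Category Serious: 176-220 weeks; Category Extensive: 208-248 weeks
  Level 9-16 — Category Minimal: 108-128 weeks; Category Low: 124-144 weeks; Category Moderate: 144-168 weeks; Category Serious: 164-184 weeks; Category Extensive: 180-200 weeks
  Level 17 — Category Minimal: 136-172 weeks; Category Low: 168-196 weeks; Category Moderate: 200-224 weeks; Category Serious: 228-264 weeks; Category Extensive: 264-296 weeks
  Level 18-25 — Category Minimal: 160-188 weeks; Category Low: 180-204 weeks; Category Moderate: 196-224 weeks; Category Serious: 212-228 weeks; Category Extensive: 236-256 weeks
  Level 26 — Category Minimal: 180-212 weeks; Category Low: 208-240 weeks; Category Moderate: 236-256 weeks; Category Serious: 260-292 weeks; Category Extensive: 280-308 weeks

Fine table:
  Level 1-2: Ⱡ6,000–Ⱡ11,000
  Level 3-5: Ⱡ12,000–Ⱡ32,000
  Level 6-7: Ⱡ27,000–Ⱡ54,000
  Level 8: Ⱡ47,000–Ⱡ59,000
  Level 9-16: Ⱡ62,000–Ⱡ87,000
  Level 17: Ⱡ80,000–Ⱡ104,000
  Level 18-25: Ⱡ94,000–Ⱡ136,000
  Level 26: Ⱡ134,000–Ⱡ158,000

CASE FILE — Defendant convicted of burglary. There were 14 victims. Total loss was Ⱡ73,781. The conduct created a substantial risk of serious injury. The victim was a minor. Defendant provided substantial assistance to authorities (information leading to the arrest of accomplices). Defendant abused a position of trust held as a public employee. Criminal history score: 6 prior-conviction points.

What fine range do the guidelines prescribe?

Ⱡ47,000–Ⱡ59,000

Base offense level for burglary: 2.
R1 applies: 2 + 3 = 5.
R2 applies: 5 + 2 = 7.
R3 applies: 7 − 3 = 4.
R4 applies: 4 + 2 = 6.
R5 applies (level before this adjustment is 6 < 19, so +1): 6 + 1 = 7.
R7 applies (level before this adjustment is 7 < 23, so +1): 7 + 1 = 8.
Final offense level: 8.
Level 8 falls in the 8 band.
Fine table: Level 8 → Ⱡ47,000–Ⱡ59,000.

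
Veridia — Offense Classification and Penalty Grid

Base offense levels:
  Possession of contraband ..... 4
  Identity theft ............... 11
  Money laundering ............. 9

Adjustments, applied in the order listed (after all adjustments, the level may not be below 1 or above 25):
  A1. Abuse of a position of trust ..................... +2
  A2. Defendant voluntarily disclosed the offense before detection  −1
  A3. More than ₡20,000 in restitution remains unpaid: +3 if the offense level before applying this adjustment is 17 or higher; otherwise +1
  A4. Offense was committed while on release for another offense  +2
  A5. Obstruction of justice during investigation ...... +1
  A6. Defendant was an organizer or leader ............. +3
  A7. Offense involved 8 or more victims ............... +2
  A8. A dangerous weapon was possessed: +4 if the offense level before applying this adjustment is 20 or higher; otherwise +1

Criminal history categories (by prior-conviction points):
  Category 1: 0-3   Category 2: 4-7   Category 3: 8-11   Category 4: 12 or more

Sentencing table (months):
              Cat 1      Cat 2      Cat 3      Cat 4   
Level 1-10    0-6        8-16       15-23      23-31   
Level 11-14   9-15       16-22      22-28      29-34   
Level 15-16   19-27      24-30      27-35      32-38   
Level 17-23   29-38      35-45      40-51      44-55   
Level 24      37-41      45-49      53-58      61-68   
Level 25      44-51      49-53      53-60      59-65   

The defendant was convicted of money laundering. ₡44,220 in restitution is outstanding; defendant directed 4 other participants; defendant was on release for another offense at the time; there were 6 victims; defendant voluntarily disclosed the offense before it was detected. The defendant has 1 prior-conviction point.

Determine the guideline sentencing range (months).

9-15 months

Base offense level for money laundering: 9.
A1 does not apply.
A2 applies: 9 − 1 = 8.
A3 applies (level before this adjustment is 8 < 17, so +1): 8 + 1 = 9.
A4 applies: 9 + 2 = 11.
A5 does not apply.
A6 applies: 11 + 3 = 14.
A7 does not apply.
Final offense level: 14.
Criminal history: 1 prior point → Category 1 (0-3).
Level 14 falls in the 11-14 band.
Grid: Level 11-14 × Category 1 = 9-15 months.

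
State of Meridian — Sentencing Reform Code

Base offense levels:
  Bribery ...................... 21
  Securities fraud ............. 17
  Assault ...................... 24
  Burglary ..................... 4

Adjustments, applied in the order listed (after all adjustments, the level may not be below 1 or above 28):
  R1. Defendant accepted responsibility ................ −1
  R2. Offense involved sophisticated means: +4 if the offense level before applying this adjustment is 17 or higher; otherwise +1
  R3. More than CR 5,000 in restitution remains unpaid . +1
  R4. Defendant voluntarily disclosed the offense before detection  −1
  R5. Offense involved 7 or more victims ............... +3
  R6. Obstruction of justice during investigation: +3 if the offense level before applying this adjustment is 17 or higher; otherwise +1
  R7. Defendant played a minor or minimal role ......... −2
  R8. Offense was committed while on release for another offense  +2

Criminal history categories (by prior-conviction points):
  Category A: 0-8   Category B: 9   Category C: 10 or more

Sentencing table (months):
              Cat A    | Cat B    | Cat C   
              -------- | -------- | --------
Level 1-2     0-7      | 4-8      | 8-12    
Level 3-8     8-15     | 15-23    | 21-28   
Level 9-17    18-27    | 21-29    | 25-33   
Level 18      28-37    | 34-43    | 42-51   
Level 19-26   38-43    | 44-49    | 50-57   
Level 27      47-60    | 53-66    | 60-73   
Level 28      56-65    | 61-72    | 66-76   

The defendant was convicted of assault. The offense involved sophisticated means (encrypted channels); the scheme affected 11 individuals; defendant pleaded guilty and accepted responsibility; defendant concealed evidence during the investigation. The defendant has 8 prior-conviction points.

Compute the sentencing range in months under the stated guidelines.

Base offense level for assault: 24.
R1 applies: 24 − 1 = 23.
R2 applies (level before this adjustment is 23 ≥ 17, so +4): 23 + 4 = 27.
R5 applies: 27 + 3 = 30.
R6 applies (level before this adjustment is 30 ≥ 17, so +3): 30 + 3 = 33.
R7 does not apply.
R8 does not apply.
Level 33 exceeds the maximum of 28; capped at 28.
Final offense level: 28.
Criminal history: 8 prior points → Category A (0-8).
Level 28 falls in the 28 band.
Grid: Level 28 × Category A = 56-65 months.

56-65 months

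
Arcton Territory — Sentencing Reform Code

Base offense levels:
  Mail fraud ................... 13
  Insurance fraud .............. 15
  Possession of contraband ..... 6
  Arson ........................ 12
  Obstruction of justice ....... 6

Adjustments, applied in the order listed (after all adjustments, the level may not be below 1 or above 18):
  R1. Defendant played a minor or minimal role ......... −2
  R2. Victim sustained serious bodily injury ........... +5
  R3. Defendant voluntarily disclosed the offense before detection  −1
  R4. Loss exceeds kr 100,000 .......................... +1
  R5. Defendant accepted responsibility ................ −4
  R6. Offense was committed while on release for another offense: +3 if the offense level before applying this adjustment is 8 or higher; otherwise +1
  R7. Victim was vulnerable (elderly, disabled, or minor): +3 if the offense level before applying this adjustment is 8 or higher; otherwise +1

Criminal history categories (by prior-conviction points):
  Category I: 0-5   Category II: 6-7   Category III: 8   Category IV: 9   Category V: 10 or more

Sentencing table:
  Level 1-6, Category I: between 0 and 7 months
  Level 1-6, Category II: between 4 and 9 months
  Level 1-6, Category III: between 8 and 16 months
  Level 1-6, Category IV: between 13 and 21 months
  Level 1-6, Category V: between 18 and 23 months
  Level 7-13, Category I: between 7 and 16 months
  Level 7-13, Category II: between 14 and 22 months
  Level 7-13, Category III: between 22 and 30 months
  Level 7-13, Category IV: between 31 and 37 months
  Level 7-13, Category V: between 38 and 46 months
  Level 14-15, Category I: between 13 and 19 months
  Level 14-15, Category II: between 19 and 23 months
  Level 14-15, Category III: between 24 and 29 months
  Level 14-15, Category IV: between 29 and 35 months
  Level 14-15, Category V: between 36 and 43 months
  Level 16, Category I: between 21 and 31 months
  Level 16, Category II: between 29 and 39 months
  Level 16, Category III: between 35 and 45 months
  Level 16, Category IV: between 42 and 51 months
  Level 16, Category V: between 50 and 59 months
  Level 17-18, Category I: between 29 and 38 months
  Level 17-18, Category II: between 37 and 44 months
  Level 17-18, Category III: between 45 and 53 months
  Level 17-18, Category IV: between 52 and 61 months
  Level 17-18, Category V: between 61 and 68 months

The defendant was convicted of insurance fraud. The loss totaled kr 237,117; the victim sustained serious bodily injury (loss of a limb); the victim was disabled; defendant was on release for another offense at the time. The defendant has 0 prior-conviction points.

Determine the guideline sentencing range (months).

29-38 months

Base offense level for insurance fraud: 15.
R2 applies: 15 + 5 = 20.
R4 applies: 20 + 1 = 21.
R5 does not apply.
R6 applies (level before this adjustment is 21 ≥ 8, so +3): 21 + 3 = 24.
R7 applies (level before this adjustment is 24 ≥ 8, so +3): 24 + 3 = 27.
Level 27 exceeds the maximum of 18; capped at 18.
Final offense level: 18.
Criminal history: 0 prior points → Category I (0-5).
Level 18 falls in the 17-18 band.
Grid: Level 17-18 × Category I = 29-38 months.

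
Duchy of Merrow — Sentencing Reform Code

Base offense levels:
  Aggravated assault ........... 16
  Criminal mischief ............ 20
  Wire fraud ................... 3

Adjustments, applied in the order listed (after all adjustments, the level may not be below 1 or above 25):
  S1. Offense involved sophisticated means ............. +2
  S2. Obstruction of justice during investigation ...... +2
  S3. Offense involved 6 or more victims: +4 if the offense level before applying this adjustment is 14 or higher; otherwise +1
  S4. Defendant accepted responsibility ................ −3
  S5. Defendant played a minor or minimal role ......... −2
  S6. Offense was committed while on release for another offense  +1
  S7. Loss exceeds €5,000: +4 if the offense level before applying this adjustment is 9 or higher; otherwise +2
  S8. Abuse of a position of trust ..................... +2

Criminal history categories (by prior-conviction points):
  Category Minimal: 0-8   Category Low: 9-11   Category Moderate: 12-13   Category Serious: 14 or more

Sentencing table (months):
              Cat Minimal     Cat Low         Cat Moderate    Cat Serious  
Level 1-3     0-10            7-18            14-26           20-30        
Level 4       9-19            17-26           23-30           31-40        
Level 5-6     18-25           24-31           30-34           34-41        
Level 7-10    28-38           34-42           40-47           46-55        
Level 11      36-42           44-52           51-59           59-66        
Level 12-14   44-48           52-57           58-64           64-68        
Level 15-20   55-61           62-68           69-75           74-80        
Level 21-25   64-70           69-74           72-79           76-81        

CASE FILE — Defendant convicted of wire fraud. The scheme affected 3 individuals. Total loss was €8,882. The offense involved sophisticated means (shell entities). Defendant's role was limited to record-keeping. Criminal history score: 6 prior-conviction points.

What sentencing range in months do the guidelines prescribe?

18-25 months

Base offense level for wire fraud: 3.
S1 applies: 3 + 2 = 5.
S5 applies: 5 − 2 = 3.
S6 does not apply.
S7 applies (level before this adjustment is 3 < 9, so +2): 3 + 2 = 5.
Final offense level: 5.
Criminal history: 6 prior points → Category Minimal (0-8).
Level 5 falls in the 5-6 band.
Grid: Level 5-6 × Category Minimal = 18-25 months.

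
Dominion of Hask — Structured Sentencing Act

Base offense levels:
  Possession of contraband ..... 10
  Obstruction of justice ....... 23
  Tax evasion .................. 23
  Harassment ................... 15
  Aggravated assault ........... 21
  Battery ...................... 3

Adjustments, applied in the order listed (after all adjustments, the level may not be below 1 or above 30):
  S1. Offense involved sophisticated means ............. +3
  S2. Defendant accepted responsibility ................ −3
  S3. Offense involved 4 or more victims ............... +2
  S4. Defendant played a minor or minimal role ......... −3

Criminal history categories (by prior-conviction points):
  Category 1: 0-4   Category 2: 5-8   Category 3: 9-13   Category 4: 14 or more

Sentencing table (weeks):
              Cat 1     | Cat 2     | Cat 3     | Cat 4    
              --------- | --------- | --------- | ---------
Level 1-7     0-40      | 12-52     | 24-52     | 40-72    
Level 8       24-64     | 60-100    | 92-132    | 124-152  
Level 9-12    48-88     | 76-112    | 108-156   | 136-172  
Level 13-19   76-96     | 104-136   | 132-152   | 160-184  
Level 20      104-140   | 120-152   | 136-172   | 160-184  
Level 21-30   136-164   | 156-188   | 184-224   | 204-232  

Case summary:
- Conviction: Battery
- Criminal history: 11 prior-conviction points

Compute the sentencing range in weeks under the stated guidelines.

24-52 weeks

Base offense level for battery: 3.
Final offense level: 3.
Criminal history: 11 prior points → Category 3 (9-13).
Level 3 falls in the 1-7 band.
Grid: Level 1-7 × Category 3 = 24-52 weeks.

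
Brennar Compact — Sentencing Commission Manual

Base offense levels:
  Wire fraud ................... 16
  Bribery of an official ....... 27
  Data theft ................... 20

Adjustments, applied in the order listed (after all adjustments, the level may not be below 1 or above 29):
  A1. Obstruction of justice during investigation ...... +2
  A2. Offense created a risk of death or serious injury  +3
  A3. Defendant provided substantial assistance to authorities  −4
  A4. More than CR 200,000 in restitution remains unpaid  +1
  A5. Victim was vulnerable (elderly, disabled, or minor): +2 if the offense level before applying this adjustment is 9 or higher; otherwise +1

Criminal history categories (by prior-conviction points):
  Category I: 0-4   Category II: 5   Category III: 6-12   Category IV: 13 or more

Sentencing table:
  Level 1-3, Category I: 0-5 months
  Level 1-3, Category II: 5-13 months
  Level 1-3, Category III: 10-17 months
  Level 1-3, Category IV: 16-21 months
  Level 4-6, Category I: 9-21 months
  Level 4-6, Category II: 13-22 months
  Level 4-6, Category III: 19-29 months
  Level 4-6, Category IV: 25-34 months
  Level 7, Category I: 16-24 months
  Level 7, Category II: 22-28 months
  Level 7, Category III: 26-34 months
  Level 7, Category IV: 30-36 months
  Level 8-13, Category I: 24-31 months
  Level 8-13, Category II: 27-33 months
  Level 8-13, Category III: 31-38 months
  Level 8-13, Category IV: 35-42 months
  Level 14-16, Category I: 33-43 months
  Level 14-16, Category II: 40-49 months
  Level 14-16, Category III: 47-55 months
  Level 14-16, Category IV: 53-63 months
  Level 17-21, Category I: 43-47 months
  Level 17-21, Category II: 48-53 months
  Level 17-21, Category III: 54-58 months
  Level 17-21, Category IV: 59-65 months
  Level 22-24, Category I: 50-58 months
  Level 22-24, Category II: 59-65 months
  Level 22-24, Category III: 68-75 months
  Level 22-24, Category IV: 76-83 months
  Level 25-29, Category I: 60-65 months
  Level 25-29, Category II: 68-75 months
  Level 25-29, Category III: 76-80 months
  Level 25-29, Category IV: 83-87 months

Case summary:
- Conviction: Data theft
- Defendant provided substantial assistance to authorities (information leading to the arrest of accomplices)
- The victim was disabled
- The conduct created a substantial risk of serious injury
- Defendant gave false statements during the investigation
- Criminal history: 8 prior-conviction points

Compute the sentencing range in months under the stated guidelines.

Base offense level for data theft: 20.
A1 applies: 20 + 2 = 22.
A2 applies: 22 + 3 = 25.
A3 applies: 25 − 4 = 21.
A5 applies (level before this adjustment is 21 ≥ 9, so +2): 21 + 2 = 23.
Final offense level: 23.
Criminal history: 8 prior points → Category III (6-12).
Level 23 falls in the 22-24 band.
Grid: Level 22-24 × Category III = 68-75 months.

68-75 months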